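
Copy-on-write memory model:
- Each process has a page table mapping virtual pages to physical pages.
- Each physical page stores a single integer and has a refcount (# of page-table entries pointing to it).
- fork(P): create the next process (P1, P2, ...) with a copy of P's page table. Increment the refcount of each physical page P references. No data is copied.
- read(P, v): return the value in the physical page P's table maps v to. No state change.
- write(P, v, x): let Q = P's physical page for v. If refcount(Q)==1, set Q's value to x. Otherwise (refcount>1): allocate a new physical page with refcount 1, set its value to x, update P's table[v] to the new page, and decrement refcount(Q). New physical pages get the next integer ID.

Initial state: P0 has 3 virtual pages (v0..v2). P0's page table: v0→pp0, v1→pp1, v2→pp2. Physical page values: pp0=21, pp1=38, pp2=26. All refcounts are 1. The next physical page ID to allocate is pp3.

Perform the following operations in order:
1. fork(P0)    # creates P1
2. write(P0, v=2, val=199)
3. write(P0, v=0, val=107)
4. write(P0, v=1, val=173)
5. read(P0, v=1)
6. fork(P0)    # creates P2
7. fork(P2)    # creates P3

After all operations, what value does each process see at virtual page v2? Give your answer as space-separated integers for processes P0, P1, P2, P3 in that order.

Op 1: fork(P0) -> P1. 3 ppages; refcounts: pp0:2 pp1:2 pp2:2
Op 2: write(P0, v2, 199). refcount(pp2)=2>1 -> COPY to pp3. 4 ppages; refcounts: pp0:2 pp1:2 pp2:1 pp3:1
Op 3: write(P0, v0, 107). refcount(pp0)=2>1 -> COPY to pp4. 5 ppages; refcounts: pp0:1 pp1:2 pp2:1 pp3:1 pp4:1
Op 4: write(P0, v1, 173). refcount(pp1)=2>1 -> COPY to pp5. 6 ppages; refcounts: pp0:1 pp1:1 pp2:1 pp3:1 pp4:1 pp5:1
Op 5: read(P0, v1) -> 173. No state change.
Op 6: fork(P0) -> P2. 6 ppages; refcounts: pp0:1 pp1:1 pp2:1 pp3:2 pp4:2 pp5:2
Op 7: fork(P2) -> P3. 6 ppages; refcounts: pp0:1 pp1:1 pp2:1 pp3:3 pp4:3 pp5:3
P0: v2 -> pp3 = 199
P1: v2 -> pp2 = 26
P2: v2 -> pp3 = 199
P3: v2 -> pp3 = 199

Answer: 199 26 199 199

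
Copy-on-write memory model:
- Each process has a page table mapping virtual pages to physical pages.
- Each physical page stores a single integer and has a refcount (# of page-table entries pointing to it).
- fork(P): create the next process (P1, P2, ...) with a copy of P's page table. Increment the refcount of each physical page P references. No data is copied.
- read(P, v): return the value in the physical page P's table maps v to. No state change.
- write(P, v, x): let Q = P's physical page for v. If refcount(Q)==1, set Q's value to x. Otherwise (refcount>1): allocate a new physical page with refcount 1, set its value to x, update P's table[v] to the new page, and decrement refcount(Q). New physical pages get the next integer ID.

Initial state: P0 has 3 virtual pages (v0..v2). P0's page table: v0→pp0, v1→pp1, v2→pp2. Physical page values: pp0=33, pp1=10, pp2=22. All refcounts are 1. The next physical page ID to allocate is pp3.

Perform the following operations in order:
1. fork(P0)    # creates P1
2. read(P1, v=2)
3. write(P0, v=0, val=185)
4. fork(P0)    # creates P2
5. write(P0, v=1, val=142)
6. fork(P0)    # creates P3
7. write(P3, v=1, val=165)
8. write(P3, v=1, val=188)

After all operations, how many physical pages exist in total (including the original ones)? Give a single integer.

Answer: 6

Derivation:
Op 1: fork(P0) -> P1. 3 ppages; refcounts: pp0:2 pp1:2 pp2:2
Op 2: read(P1, v2) -> 22. No state change.
Op 3: write(P0, v0, 185). refcount(pp0)=2>1 -> COPY to pp3. 4 ppages; refcounts: pp0:1 pp1:2 pp2:2 pp3:1
Op 4: fork(P0) -> P2. 4 ppages; refcounts: pp0:1 pp1:3 pp2:3 pp3:2
Op 5: write(P0, v1, 142). refcount(pp1)=3>1 -> COPY to pp4. 5 ppages; refcounts: pp0:1 pp1:2 pp2:3 pp3:2 pp4:1
Op 6: fork(P0) -> P3. 5 ppages; refcounts: pp0:1 pp1:2 pp2:4 pp3:3 pp4:2
Op 7: write(P3, v1, 165). refcount(pp4)=2>1 -> COPY to pp5. 6 ppages; refcounts: pp0:1 pp1:2 pp2:4 pp3:3 pp4:1 pp5:1
Op 8: write(P3, v1, 188). refcount(pp5)=1 -> write in place. 6 ppages; refcounts: pp0:1 pp1:2 pp2:4 pp3:3 pp4:1 pp5:1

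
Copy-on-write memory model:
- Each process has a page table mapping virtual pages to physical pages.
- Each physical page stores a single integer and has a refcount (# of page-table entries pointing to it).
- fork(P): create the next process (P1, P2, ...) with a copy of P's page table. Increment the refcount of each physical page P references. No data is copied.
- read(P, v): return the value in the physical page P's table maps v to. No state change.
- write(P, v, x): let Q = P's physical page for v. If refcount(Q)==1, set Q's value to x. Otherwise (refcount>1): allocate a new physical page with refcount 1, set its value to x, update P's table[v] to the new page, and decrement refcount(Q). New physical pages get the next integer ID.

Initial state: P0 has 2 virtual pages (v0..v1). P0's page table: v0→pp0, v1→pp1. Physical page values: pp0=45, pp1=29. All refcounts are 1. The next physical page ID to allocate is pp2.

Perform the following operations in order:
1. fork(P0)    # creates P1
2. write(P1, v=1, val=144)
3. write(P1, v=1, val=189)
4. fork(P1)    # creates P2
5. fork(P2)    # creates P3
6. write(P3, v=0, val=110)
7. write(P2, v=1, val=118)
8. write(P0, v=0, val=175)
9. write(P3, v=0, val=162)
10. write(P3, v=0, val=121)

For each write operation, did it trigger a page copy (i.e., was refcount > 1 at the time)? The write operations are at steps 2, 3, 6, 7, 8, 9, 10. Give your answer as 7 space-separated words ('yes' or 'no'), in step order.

Op 1: fork(P0) -> P1. 2 ppages; refcounts: pp0:2 pp1:2
Op 2: write(P1, v1, 144). refcount(pp1)=2>1 -> COPY to pp2. 3 ppages; refcounts: pp0:2 pp1:1 pp2:1
Op 3: write(P1, v1, 189). refcount(pp2)=1 -> write in place. 3 ppages; refcounts: pp0:2 pp1:1 pp2:1
Op 4: fork(P1) -> P2. 3 ppages; refcounts: pp0:3 pp1:1 pp2:2
Op 5: fork(P2) -> P3. 3 ppages; refcounts: pp0:4 pp1:1 pp2:3
Op 6: write(P3, v0, 110). refcount(pp0)=4>1 -> COPY to pp3. 4 ppages; refcounts: pp0:3 pp1:1 pp2:3 pp3:1
Op 7: write(P2, v1, 118). refcount(pp2)=3>1 -> COPY to pp4. 5 ppages; refcounts: pp0:3 pp1:1 pp2:2 pp3:1 pp4:1
Op 8: write(P0, v0, 175). refcount(pp0)=3>1 -> COPY to pp5. 6 ppages; refcounts: pp0:2 pp1:1 pp2:2 pp3:1 pp4:1 pp5:1
Op 9: write(P3, v0, 162). refcount(pp3)=1 -> write in place. 6 ppages; refcounts: pp0:2 pp1:1 pp2:2 pp3:1 pp4:1 pp5:1
Op 10: write(P3, v0, 121). refcount(pp3)=1 -> write in place. 6 ppages; refcounts: pp0:2 pp1:1 pp2:2 pp3:1 pp4:1 pp5:1

yes no yes yes yes no no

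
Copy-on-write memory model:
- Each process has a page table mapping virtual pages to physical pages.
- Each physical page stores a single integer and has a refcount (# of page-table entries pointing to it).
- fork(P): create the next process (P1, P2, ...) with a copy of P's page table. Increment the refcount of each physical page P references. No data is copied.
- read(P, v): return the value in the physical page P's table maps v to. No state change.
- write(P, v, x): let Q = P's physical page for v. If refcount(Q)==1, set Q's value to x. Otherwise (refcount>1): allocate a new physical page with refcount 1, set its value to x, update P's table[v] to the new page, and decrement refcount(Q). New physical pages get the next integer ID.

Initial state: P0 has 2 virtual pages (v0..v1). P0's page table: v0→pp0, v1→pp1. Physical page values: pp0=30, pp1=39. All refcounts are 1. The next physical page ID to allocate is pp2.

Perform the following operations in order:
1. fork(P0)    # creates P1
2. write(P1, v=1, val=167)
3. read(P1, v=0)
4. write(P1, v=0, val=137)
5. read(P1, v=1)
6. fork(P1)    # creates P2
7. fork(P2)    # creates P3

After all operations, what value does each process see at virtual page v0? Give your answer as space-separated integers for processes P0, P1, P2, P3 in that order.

Op 1: fork(P0) -> P1. 2 ppages; refcounts: pp0:2 pp1:2
Op 2: write(P1, v1, 167). refcount(pp1)=2>1 -> COPY to pp2. 3 ppages; refcounts: pp0:2 pp1:1 pp2:1
Op 3: read(P1, v0) -> 30. No state change.
Op 4: write(P1, v0, 137). refcount(pp0)=2>1 -> COPY to pp3. 4 ppages; refcounts: pp0:1 pp1:1 pp2:1 pp3:1
Op 5: read(P1, v1) -> 167. No state change.
Op 6: fork(P1) -> P2. 4 ppages; refcounts: pp0:1 pp1:1 pp2:2 pp3:2
Op 7: fork(P2) -> P3. 4 ppages; refcounts: pp0:1 pp1:1 pp2:3 pp3:3
P0: v0 -> pp0 = 30
P1: v0 -> pp3 = 137
P2: v0 -> pp3 = 137
P3: v0 -> pp3 = 137

Answer: 30 137 137 137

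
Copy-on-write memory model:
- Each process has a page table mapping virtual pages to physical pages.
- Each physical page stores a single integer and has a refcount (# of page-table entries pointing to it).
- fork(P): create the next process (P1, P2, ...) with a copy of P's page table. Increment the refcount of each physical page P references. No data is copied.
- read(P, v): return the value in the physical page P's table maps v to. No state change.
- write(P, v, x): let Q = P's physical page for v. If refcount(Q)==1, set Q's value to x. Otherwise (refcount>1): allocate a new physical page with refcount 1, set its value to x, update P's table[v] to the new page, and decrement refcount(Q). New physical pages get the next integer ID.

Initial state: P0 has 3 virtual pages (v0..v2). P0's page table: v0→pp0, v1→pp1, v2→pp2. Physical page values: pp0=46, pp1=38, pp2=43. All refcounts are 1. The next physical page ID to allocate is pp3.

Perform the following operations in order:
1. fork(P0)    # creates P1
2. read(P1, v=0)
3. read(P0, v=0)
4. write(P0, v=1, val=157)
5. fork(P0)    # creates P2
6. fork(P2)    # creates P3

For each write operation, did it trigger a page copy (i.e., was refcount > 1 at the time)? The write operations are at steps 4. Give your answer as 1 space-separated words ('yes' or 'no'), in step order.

Op 1: fork(P0) -> P1. 3 ppages; refcounts: pp0:2 pp1:2 pp2:2
Op 2: read(P1, v0) -> 46. No state change.
Op 3: read(P0, v0) -> 46. No state change.
Op 4: write(P0, v1, 157). refcount(pp1)=2>1 -> COPY to pp3. 4 ppages; refcounts: pp0:2 pp1:1 pp2:2 pp3:1
Op 5: fork(P0) -> P2. 4 ppages; refcounts: pp0:3 pp1:1 pp2:3 pp3:2
Op 6: fork(P2) -> P3. 4 ppages; refcounts: pp0:4 pp1:1 pp2:4 pp3:3

yes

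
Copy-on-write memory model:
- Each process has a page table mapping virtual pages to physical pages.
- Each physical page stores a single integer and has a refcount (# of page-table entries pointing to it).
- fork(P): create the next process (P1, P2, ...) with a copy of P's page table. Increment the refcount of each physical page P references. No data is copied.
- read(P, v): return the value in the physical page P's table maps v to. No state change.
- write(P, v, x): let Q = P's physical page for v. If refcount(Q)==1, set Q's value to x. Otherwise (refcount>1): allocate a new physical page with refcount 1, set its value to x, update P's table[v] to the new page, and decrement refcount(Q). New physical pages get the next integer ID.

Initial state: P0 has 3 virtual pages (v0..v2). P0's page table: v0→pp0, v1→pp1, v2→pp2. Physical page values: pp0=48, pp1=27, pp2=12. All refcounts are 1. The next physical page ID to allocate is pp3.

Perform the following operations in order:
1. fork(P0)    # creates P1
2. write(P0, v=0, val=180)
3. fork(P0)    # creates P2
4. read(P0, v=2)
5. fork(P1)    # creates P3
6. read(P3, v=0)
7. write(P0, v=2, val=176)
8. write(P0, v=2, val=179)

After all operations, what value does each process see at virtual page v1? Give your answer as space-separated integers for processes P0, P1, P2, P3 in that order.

Op 1: fork(P0) -> P1. 3 ppages; refcounts: pp0:2 pp1:2 pp2:2
Op 2: write(P0, v0, 180). refcount(pp0)=2>1 -> COPY to pp3. 4 ppages; refcounts: pp0:1 pp1:2 pp2:2 pp3:1
Op 3: fork(P0) -> P2. 4 ppages; refcounts: pp0:1 pp1:3 pp2:3 pp3:2
Op 4: read(P0, v2) -> 12. No state change.
Op 5: fork(P1) -> P3. 4 ppages; refcounts: pp0:2 pp1:4 pp2:4 pp3:2
Op 6: read(P3, v0) -> 48. No state change.
Op 7: write(P0, v2, 176). refcount(pp2)=4>1 -> COPY to pp4. 5 ppages; refcounts: pp0:2 pp1:4 pp2:3 pp3:2 pp4:1
Op 8: write(P0, v2, 179). refcount(pp4)=1 -> write in place. 5 ppages; refcounts: pp0:2 pp1:4 pp2:3 pp3:2 pp4:1
P0: v1 -> pp1 = 27
P1: v1 -> pp1 = 27
P2: v1 -> pp1 = 27
P3: v1 -> pp1 = 27

Answer: 27 27 27 27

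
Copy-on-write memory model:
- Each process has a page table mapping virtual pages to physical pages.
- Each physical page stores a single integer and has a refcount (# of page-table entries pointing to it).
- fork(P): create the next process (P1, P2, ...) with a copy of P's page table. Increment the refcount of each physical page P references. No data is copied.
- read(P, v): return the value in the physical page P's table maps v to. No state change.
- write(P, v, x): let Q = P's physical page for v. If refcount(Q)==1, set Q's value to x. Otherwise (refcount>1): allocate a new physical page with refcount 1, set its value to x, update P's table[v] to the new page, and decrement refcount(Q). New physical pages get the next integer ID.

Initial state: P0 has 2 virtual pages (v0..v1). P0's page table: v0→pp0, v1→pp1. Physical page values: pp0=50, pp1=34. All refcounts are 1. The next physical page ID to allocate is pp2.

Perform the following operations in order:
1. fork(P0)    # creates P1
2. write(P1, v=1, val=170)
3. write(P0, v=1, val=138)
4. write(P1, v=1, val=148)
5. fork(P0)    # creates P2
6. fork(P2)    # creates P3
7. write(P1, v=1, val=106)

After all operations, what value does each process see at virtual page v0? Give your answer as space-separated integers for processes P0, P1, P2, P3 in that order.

Answer: 50 50 50 50

Derivation:
Op 1: fork(P0) -> P1. 2 ppages; refcounts: pp0:2 pp1:2
Op 2: write(P1, v1, 170). refcount(pp1)=2>1 -> COPY to pp2. 3 ppages; refcounts: pp0:2 pp1:1 pp2:1
Op 3: write(P0, v1, 138). refcount(pp1)=1 -> write in place. 3 ppages; refcounts: pp0:2 pp1:1 pp2:1
Op 4: write(P1, v1, 148). refcount(pp2)=1 -> write in place. 3 ppages; refcounts: pp0:2 pp1:1 pp2:1
Op 5: fork(P0) -> P2. 3 ppages; refcounts: pp0:3 pp1:2 pp2:1
Op 6: fork(P2) -> P3. 3 ppages; refcounts: pp0:4 pp1:3 pp2:1
Op 7: write(P1, v1, 106). refcount(pp2)=1 -> write in place. 3 ppages; refcounts: pp0:4 pp1:3 pp2:1
P0: v0 -> pp0 = 50
P1: v0 -> pp0 = 50
P2: v0 -> pp0 = 50
P3: v0 -> pp0 = 50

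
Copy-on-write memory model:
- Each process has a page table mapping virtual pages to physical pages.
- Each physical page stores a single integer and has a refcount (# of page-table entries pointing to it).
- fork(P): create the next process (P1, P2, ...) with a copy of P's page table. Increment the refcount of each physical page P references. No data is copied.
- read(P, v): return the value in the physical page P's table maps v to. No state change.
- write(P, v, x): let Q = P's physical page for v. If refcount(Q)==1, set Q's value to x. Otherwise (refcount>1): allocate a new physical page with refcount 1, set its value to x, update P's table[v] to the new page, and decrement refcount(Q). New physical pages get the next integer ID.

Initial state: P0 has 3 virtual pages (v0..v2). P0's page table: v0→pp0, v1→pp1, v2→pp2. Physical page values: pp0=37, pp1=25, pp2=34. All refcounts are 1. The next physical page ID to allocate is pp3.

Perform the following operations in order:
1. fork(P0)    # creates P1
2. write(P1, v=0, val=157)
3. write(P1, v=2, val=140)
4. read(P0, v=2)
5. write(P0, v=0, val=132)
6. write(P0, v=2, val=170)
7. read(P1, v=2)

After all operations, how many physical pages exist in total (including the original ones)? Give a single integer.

Op 1: fork(P0) -> P1. 3 ppages; refcounts: pp0:2 pp1:2 pp2:2
Op 2: write(P1, v0, 157). refcount(pp0)=2>1 -> COPY to pp3. 4 ppages; refcounts: pp0:1 pp1:2 pp2:2 pp3:1
Op 3: write(P1, v2, 140). refcount(pp2)=2>1 -> COPY to pp4. 5 ppages; refcounts: pp0:1 pp1:2 pp2:1 pp3:1 pp4:1
Op 4: read(P0, v2) -> 34. No state change.
Op 5: write(P0, v0, 132). refcount(pp0)=1 -> write in place. 5 ppages; refcounts: pp0:1 pp1:2 pp2:1 pp3:1 pp4:1
Op 6: write(P0, v2, 170). refcount(pp2)=1 -> write in place. 5 ppages; refcounts: pp0:1 pp1:2 pp2:1 pp3:1 pp4:1
Op 7: read(P1, v2) -> 140. No state change.

Answer: 5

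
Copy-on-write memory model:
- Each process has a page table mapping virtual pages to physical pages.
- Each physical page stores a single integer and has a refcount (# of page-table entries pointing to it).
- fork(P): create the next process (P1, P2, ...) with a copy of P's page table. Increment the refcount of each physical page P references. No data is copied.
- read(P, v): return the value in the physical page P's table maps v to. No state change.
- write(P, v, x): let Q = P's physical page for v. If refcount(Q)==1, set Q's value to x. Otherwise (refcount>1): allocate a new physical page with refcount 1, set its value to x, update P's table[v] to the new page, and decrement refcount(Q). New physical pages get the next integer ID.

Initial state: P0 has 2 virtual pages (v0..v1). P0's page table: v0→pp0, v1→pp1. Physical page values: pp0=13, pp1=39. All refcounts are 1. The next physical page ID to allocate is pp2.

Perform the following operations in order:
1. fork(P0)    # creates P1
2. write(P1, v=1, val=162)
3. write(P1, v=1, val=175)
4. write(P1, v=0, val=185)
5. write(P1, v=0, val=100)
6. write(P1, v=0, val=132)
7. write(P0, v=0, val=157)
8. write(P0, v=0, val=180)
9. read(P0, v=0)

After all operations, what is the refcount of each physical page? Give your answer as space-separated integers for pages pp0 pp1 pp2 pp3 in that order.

Op 1: fork(P0) -> P1. 2 ppages; refcounts: pp0:2 pp1:2
Op 2: write(P1, v1, 162). refcount(pp1)=2>1 -> COPY to pp2. 3 ppages; refcounts: pp0:2 pp1:1 pp2:1
Op 3: write(P1, v1, 175). refcount(pp2)=1 -> write in place. 3 ppages; refcounts: pp0:2 pp1:1 pp2:1
Op 4: write(P1, v0, 185). refcount(pp0)=2>1 -> COPY to pp3. 4 ppages; refcounts: pp0:1 pp1:1 pp2:1 pp3:1
Op 5: write(P1, v0, 100). refcount(pp3)=1 -> write in place. 4 ppages; refcounts: pp0:1 pp1:1 pp2:1 pp3:1
Op 6: write(P1, v0, 132). refcount(pp3)=1 -> write in place. 4 ppages; refcounts: pp0:1 pp1:1 pp2:1 pp3:1
Op 7: write(P0, v0, 157). refcount(pp0)=1 -> write in place. 4 ppages; refcounts: pp0:1 pp1:1 pp2:1 pp3:1
Op 8: write(P0, v0, 180). refcount(pp0)=1 -> write in place. 4 ppages; refcounts: pp0:1 pp1:1 pp2:1 pp3:1
Op 9: read(P0, v0) -> 180. No state change.

Answer: 1 1 1 1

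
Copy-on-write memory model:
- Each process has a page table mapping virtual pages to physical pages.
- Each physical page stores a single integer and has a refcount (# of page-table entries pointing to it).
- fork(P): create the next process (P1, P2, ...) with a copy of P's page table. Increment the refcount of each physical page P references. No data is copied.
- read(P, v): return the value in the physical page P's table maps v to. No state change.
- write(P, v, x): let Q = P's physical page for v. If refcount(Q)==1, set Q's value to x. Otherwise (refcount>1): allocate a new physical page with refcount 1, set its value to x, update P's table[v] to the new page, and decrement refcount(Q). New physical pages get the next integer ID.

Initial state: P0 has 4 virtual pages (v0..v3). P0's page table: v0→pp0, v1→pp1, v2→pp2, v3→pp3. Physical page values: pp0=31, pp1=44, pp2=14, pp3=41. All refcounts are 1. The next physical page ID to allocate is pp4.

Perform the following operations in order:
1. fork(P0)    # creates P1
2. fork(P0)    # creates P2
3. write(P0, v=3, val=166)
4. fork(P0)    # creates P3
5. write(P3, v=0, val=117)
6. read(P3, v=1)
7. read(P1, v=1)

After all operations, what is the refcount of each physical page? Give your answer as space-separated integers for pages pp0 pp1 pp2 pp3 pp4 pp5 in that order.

Answer: 3 4 4 2 2 1

Derivation:
Op 1: fork(P0) -> P1. 4 ppages; refcounts: pp0:2 pp1:2 pp2:2 pp3:2
Op 2: fork(P0) -> P2. 4 ppages; refcounts: pp0:3 pp1:3 pp2:3 pp3:3
Op 3: write(P0, v3, 166). refcount(pp3)=3>1 -> COPY to pp4. 5 ppages; refcounts: pp0:3 pp1:3 pp2:3 pp3:2 pp4:1
Op 4: fork(P0) -> P3. 5 ppages; refcounts: pp0:4 pp1:4 pp2:4 pp3:2 pp4:2
Op 5: write(P3, v0, 117). refcount(pp0)=4>1 -> COPY to pp5. 6 ppages; refcounts: pp0:3 pp1:4 pp2:4 pp3:2 pp4:2 pp5:1
Op 6: read(P3, v1) -> 44. No state change.
Op 7: read(P1, v1) -> 44. No state change.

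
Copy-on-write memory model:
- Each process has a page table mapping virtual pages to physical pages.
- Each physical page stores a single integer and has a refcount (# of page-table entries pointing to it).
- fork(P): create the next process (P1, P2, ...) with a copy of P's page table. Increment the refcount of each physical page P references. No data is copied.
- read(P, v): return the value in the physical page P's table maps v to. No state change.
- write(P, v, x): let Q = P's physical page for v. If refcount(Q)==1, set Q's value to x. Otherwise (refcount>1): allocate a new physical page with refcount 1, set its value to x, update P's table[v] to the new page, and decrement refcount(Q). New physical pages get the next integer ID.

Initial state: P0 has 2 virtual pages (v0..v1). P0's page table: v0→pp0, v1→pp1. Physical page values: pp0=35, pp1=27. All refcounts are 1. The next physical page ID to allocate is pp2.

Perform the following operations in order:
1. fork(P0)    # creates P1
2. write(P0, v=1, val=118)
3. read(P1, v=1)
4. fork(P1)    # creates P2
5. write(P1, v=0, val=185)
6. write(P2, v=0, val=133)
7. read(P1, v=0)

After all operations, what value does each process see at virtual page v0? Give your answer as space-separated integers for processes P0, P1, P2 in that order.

Answer: 35 185 133

Derivation:
Op 1: fork(P0) -> P1. 2 ppages; refcounts: pp0:2 pp1:2
Op 2: write(P0, v1, 118). refcount(pp1)=2>1 -> COPY to pp2. 3 ppages; refcounts: pp0:2 pp1:1 pp2:1
Op 3: read(P1, v1) -> 27. No state change.
Op 4: fork(P1) -> P2. 3 ppages; refcounts: pp0:3 pp1:2 pp2:1
Op 5: write(P1, v0, 185). refcount(pp0)=3>1 -> COPY to pp3. 4 ppages; refcounts: pp0:2 pp1:2 pp2:1 pp3:1
Op 6: write(P2, v0, 133). refcount(pp0)=2>1 -> COPY to pp4. 5 ppages; refcounts: pp0:1 pp1:2 pp2:1 pp3:1 pp4:1
Op 7: read(P1, v0) -> 185. No state change.
P0: v0 -> pp0 = 35
P1: v0 -> pp3 = 185
P2: v0 -> pp4 = 133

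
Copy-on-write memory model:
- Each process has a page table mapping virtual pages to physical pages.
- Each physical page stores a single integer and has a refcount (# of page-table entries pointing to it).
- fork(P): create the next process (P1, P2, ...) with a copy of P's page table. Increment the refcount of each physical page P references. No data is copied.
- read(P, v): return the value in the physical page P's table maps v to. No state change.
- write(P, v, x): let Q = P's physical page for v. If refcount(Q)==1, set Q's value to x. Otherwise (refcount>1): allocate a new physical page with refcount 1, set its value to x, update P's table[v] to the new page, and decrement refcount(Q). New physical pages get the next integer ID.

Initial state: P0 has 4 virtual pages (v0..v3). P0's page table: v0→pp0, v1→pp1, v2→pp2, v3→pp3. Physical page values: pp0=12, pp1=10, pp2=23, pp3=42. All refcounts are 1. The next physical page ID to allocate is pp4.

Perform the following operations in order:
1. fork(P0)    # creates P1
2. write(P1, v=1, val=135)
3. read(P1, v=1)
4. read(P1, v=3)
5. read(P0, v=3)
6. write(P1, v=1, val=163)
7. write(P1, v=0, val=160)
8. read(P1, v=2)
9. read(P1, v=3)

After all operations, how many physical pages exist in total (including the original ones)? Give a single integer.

Op 1: fork(P0) -> P1. 4 ppages; refcounts: pp0:2 pp1:2 pp2:2 pp3:2
Op 2: write(P1, v1, 135). refcount(pp1)=2>1 -> COPY to pp4. 5 ppages; refcounts: pp0:2 pp1:1 pp2:2 pp3:2 pp4:1
Op 3: read(P1, v1) -> 135. No state change.
Op 4: read(P1, v3) -> 42. No state change.
Op 5: read(P0, v3) -> 42. No state change.
Op 6: write(P1, v1, 163). refcount(pp4)=1 -> write in place. 5 ppages; refcounts: pp0:2 pp1:1 pp2:2 pp3:2 pp4:1
Op 7: write(P1, v0, 160). refcount(pp0)=2>1 -> COPY to pp5. 6 ppages; refcounts: pp0:1 pp1:1 pp2:2 pp3:2 pp4:1 pp5:1
Op 8: read(P1, v2) -> 23. No state change.
Op 9: read(P1, v3) -> 42. No state change.

Answer: 6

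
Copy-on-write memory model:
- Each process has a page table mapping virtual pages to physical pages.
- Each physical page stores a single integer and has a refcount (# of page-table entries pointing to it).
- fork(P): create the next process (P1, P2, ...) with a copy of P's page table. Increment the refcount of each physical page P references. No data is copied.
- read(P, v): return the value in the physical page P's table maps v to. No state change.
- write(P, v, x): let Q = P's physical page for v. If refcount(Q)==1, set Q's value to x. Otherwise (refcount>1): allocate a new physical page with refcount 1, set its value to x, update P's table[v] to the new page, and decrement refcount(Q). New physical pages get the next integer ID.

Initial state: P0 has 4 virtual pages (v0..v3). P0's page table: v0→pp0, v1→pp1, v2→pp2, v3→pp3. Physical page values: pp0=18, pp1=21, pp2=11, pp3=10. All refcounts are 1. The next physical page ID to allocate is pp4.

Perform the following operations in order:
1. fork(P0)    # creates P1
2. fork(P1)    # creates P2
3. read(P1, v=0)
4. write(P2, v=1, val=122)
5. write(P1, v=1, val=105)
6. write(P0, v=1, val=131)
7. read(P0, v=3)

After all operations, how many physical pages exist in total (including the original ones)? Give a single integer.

Op 1: fork(P0) -> P1. 4 ppages; refcounts: pp0:2 pp1:2 pp2:2 pp3:2
Op 2: fork(P1) -> P2. 4 ppages; refcounts: pp0:3 pp1:3 pp2:3 pp3:3
Op 3: read(P1, v0) -> 18. No state change.
Op 4: write(P2, v1, 122). refcount(pp1)=3>1 -> COPY to pp4. 5 ppages; refcounts: pp0:3 pp1:2 pp2:3 pp3:3 pp4:1
Op 5: write(P1, v1, 105). refcount(pp1)=2>1 -> COPY to pp5. 6 ppages; refcounts: pp0:3 pp1:1 pp2:3 pp3:3 pp4:1 pp5:1
Op 6: write(P0, v1, 131). refcount(pp1)=1 -> write in place. 6 ppages; refcounts: pp0:3 pp1:1 pp2:3 pp3:3 pp4:1 pp5:1
Op 7: read(P0, v3) -> 10. No state change.

Answer: 6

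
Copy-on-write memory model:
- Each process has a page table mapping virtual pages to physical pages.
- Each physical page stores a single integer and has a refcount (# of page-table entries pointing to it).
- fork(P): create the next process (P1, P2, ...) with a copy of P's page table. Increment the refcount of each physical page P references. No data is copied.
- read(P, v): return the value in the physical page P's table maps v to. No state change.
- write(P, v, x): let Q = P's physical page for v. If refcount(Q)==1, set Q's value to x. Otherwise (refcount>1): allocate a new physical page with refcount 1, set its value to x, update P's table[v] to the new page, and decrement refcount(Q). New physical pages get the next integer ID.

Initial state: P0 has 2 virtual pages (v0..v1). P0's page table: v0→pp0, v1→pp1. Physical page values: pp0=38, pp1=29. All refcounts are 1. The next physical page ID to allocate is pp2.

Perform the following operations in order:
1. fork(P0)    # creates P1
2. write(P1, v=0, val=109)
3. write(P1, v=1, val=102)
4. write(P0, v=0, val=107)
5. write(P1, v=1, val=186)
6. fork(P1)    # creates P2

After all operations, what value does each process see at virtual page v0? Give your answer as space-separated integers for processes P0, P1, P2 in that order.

Answer: 107 109 109

Derivation:
Op 1: fork(P0) -> P1. 2 ppages; refcounts: pp0:2 pp1:2
Op 2: write(P1, v0, 109). refcount(pp0)=2>1 -> COPY to pp2. 3 ppages; refcounts: pp0:1 pp1:2 pp2:1
Op 3: write(P1, v1, 102). refcount(pp1)=2>1 -> COPY to pp3. 4 ppages; refcounts: pp0:1 pp1:1 pp2:1 pp3:1
Op 4: write(P0, v0, 107). refcount(pp0)=1 -> write in place. 4 ppages; refcounts: pp0:1 pp1:1 pp2:1 pp3:1
Op 5: write(P1, v1, 186). refcount(pp3)=1 -> write in place. 4 ppages; refcounts: pp0:1 pp1:1 pp2:1 pp3:1
Op 6: fork(P1) -> P2. 4 ppages; refcounts: pp0:1 pp1:1 pp2:2 pp3:2
P0: v0 -> pp0 = 107
P1: v0 -> pp2 = 109
P2: v0 -> pp2 = 109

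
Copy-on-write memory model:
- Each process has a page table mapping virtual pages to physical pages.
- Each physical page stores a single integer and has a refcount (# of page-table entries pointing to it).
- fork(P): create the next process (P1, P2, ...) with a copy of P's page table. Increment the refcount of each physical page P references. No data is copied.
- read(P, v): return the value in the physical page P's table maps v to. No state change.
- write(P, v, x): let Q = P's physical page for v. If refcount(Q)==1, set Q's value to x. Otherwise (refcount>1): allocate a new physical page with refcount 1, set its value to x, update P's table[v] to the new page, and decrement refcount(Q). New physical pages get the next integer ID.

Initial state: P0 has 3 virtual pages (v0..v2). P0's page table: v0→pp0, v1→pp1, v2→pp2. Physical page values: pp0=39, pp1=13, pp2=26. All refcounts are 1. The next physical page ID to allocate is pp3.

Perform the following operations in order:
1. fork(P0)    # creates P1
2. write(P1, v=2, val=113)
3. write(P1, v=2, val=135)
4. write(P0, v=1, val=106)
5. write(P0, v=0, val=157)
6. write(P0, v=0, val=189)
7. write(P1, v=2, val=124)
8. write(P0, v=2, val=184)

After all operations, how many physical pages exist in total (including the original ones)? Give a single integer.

Answer: 6

Derivation:
Op 1: fork(P0) -> P1. 3 ppages; refcounts: pp0:2 pp1:2 pp2:2
Op 2: write(P1, v2, 113). refcount(pp2)=2>1 -> COPY to pp3. 4 ppages; refcounts: pp0:2 pp1:2 pp2:1 pp3:1
Op 3: write(P1, v2, 135). refcount(pp3)=1 -> write in place. 4 ppages; refcounts: pp0:2 pp1:2 pp2:1 pp3:1
Op 4: write(P0, v1, 106). refcount(pp1)=2>1 -> COPY to pp4. 5 ppages; refcounts: pp0:2 pp1:1 pp2:1 pp3:1 pp4:1
Op 5: write(P0, v0, 157). refcount(pp0)=2>1 -> COPY to pp5. 6 ppages; refcounts: pp0:1 pp1:1 pp2:1 pp3:1 pp4:1 pp5:1
Op 6: write(P0, v0, 189). refcount(pp5)=1 -> write in place. 6 ppages; refcounts: pp0:1 pp1:1 pp2:1 pp3:1 pp4:1 pp5:1
Op 7: write(P1, v2, 124). refcount(pp3)=1 -> write in place. 6 ppages; refcounts: pp0:1 pp1:1 pp2:1 pp3:1 pp4:1 pp5:1
Op 8: write(P0, v2, 184). refcount(pp2)=1 -> write in place. 6 ppages; refcounts: pp0:1 pp1:1 pp2:1 pp3:1 pp4:1 pp5:1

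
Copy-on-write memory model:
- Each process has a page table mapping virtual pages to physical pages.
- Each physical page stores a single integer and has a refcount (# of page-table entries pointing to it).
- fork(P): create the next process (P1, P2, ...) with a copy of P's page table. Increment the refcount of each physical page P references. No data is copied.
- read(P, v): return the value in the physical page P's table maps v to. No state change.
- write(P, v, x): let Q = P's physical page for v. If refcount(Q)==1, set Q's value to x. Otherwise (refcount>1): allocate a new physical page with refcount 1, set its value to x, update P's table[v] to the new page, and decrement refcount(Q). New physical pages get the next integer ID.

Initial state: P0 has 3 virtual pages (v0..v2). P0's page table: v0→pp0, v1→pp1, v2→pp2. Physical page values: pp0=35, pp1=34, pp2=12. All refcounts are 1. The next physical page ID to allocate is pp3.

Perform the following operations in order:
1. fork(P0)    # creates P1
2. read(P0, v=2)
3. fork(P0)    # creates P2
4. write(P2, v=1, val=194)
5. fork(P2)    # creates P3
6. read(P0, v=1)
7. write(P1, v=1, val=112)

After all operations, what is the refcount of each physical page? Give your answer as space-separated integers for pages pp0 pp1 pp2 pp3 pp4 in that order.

Answer: 4 1 4 2 1

Derivation:
Op 1: fork(P0) -> P1. 3 ppages; refcounts: pp0:2 pp1:2 pp2:2
Op 2: read(P0, v2) -> 12. No state change.
Op 3: fork(P0) -> P2. 3 ppages; refcounts: pp0:3 pp1:3 pp2:3
Op 4: write(P2, v1, 194). refcount(pp1)=3>1 -> COPY to pp3. 4 ppages; refcounts: pp0:3 pp1:2 pp2:3 pp3:1
Op 5: fork(P2) -> P3. 4 ppages; refcounts: pp0:4 pp1:2 pp2:4 pp3:2
Op 6: read(P0, v1) -> 34. No state change.
Op 7: write(P1, v1, 112). refcount(pp1)=2>1 -> COPY to pp4. 5 ppages; refcounts: pp0:4 pp1:1 pp2:4 pp3:2 pp4:1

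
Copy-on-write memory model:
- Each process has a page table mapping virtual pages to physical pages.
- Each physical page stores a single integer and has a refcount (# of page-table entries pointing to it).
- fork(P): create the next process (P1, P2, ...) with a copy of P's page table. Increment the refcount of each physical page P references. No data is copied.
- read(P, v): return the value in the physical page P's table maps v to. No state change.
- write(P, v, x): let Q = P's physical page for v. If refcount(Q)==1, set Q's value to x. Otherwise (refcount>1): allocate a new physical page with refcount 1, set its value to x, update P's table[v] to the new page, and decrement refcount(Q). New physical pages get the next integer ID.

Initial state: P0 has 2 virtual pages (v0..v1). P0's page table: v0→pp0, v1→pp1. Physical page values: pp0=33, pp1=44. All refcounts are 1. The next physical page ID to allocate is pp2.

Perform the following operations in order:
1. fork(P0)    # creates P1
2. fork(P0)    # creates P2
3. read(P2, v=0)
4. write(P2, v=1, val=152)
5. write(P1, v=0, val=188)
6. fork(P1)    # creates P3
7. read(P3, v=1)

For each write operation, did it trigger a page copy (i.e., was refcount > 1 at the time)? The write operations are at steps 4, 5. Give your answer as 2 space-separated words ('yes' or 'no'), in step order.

Op 1: fork(P0) -> P1. 2 ppages; refcounts: pp0:2 pp1:2
Op 2: fork(P0) -> P2. 2 ppages; refcounts: pp0:3 pp1:3
Op 3: read(P2, v0) -> 33. No state change.
Op 4: write(P2, v1, 152). refcount(pp1)=3>1 -> COPY to pp2. 3 ppages; refcounts: pp0:3 pp1:2 pp2:1
Op 5: write(P1, v0, 188). refcount(pp0)=3>1 -> COPY to pp3. 4 ppages; refcounts: pp0:2 pp1:2 pp2:1 pp3:1
Op 6: fork(P1) -> P3. 4 ppages; refcounts: pp0:2 pp1:3 pp2:1 pp3:2
Op 7: read(P3, v1) -> 44. No state change.

yes yes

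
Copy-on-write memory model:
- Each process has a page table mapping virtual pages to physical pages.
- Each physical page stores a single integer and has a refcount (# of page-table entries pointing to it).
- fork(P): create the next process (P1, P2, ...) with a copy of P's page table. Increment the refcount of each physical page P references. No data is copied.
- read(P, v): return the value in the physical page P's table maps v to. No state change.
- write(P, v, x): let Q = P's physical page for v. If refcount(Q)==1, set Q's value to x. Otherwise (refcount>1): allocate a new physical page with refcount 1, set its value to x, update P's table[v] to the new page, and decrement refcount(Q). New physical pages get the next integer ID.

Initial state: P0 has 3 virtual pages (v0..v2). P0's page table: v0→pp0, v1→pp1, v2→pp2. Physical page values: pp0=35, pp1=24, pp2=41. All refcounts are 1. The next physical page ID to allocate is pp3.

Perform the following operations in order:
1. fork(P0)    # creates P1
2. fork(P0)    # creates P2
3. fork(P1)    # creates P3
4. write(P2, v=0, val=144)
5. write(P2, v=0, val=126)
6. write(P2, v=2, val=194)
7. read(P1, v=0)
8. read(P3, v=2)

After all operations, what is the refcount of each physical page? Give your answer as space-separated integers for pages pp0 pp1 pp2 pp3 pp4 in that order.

Op 1: fork(P0) -> P1. 3 ppages; refcounts: pp0:2 pp1:2 pp2:2
Op 2: fork(P0) -> P2. 3 ppages; refcounts: pp0:3 pp1:3 pp2:3
Op 3: fork(P1) -> P3. 3 ppages; refcounts: pp0:4 pp1:4 pp2:4
Op 4: write(P2, v0, 144). refcount(pp0)=4>1 -> COPY to pp3. 4 ppages; refcounts: pp0:3 pp1:4 pp2:4 pp3:1
Op 5: write(P2, v0, 126). refcount(pp3)=1 -> write in place. 4 ppages; refcounts: pp0:3 pp1:4 pp2:4 pp3:1
Op 6: write(P2, v2, 194). refcount(pp2)=4>1 -> COPY to pp4. 5 ppages; refcounts: pp0:3 pp1:4 pp2:3 pp3:1 pp4:1
Op 7: read(P1, v0) -> 35. No state change.
Op 8: read(P3, v2) -> 41. No state change.

Answer: 3 4 3 1 1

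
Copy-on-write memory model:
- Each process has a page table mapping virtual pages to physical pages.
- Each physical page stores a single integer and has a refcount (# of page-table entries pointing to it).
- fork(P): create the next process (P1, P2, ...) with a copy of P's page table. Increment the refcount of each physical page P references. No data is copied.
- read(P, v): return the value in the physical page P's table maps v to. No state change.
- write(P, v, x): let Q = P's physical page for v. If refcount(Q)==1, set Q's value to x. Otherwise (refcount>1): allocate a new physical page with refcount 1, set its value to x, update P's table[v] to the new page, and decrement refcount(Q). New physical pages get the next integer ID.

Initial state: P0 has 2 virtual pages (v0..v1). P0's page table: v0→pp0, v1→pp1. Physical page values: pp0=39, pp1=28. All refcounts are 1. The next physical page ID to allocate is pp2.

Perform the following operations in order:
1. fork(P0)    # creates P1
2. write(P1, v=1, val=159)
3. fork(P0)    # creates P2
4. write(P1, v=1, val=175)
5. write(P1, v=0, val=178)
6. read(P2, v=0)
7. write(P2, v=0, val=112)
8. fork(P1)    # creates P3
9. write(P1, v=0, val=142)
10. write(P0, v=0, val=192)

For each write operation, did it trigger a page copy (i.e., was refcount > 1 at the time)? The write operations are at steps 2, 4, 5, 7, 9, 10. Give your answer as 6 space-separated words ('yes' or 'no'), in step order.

Op 1: fork(P0) -> P1. 2 ppages; refcounts: pp0:2 pp1:2
Op 2: write(P1, v1, 159). refcount(pp1)=2>1 -> COPY to pp2. 3 ppages; refcounts: pp0:2 pp1:1 pp2:1
Op 3: fork(P0) -> P2. 3 ppages; refcounts: pp0:3 pp1:2 pp2:1
Op 4: write(P1, v1, 175). refcount(pp2)=1 -> write in place. 3 ppages; refcounts: pp0:3 pp1:2 pp2:1
Op 5: write(P1, v0, 178). refcount(pp0)=3>1 -> COPY to pp3. 4 ppages; refcounts: pp0:2 pp1:2 pp2:1 pp3:1
Op 6: read(P2, v0) -> 39. No state change.
Op 7: write(P2, v0, 112). refcount(pp0)=2>1 -> COPY to pp4. 5 ppages; refcounts: pp0:1 pp1:2 pp2:1 pp3:1 pp4:1
Op 8: fork(P1) -> P3. 5 ppages; refcounts: pp0:1 pp1:2 pp2:2 pp3:2 pp4:1
Op 9: write(P1, v0, 142). refcount(pp3)=2>1 -> COPY to pp5. 6 ppages; refcounts: pp0:1 pp1:2 pp2:2 pp3:1 pp4:1 pp5:1
Op 10: write(P0, v0, 192). refcount(pp0)=1 -> write in place. 6 ppages; refcounts: pp0:1 pp1:2 pp2:2 pp3:1 pp4:1 pp5:1

yes no yes yes yes no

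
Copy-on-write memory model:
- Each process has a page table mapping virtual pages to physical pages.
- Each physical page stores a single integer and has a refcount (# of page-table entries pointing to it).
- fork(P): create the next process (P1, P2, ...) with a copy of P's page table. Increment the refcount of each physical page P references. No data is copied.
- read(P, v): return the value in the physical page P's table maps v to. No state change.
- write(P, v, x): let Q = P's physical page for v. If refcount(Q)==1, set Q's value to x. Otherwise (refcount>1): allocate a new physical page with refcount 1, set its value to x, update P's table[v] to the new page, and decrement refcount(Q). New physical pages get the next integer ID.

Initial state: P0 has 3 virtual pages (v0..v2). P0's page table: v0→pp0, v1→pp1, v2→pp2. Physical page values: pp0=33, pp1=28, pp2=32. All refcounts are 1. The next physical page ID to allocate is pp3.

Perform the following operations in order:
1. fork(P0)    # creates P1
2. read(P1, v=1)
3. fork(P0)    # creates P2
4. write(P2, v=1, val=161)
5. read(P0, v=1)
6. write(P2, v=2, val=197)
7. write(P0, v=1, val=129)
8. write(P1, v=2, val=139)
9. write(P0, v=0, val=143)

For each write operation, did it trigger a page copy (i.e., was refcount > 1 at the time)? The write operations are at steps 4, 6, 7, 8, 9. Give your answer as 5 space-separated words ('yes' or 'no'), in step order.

Op 1: fork(P0) -> P1. 3 ppages; refcounts: pp0:2 pp1:2 pp2:2
Op 2: read(P1, v1) -> 28. No state change.
Op 3: fork(P0) -> P2. 3 ppages; refcounts: pp0:3 pp1:3 pp2:3
Op 4: write(P2, v1, 161). refcount(pp1)=3>1 -> COPY to pp3. 4 ppages; refcounts: pp0:3 pp1:2 pp2:3 pp3:1
Op 5: read(P0, v1) -> 28. No state change.
Op 6: write(P2, v2, 197). refcount(pp2)=3>1 -> COPY to pp4. 5 ppages; refcounts: pp0:3 pp1:2 pp2:2 pp3:1 pp4:1
Op 7: write(P0, v1, 129). refcount(pp1)=2>1 -> COPY to pp5. 6 ppages; refcounts: pp0:3 pp1:1 pp2:2 pp3:1 pp4:1 pp5:1
Op 8: write(P1, v2, 139). refcount(pp2)=2>1 -> COPY to pp6. 7 ppages; refcounts: pp0:3 pp1:1 pp2:1 pp3:1 pp4:1 pp5:1 pp6:1
Op 9: write(P0, v0, 143). refcount(pp0)=3>1 -> COPY to pp7. 8 ppages; refcounts: pp0:2 pp1:1 pp2:1 pp3:1 pp4:1 pp5:1 pp6:1 pp7:1

yes yes yes yes yes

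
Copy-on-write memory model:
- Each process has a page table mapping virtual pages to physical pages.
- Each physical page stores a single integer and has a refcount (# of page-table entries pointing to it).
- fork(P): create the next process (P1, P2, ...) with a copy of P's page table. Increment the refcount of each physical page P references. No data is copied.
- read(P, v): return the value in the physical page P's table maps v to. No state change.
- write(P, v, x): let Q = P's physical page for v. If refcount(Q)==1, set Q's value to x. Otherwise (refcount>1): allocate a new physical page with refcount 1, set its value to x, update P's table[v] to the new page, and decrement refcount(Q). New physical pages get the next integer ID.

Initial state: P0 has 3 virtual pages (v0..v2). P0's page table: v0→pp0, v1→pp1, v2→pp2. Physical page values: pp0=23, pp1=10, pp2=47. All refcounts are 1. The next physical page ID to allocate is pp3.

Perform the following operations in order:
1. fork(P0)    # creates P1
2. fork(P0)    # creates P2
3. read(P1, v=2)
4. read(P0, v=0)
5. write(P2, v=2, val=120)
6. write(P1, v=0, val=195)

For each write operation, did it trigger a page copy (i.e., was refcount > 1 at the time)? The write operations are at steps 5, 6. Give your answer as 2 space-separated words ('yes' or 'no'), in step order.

Op 1: fork(P0) -> P1. 3 ppages; refcounts: pp0:2 pp1:2 pp2:2
Op 2: fork(P0) -> P2. 3 ppages; refcounts: pp0:3 pp1:3 pp2:3
Op 3: read(P1, v2) -> 47. No state change.
Op 4: read(P0, v0) -> 23. No state change.
Op 5: write(P2, v2, 120). refcount(pp2)=3>1 -> COPY to pp3. 4 ppages; refcounts: pp0:3 pp1:3 pp2:2 pp3:1
Op 6: write(P1, v0, 195). refcount(pp0)=3>1 -> COPY to pp4. 5 ppages; refcounts: pp0:2 pp1:3 pp2:2 pp3:1 pp4:1

yes yes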